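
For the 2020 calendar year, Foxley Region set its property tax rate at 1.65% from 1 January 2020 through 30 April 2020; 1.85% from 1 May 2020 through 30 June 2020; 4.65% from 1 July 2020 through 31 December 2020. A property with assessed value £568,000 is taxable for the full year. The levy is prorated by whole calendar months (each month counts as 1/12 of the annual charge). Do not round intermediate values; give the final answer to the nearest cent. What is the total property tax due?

£18,081.33

1 January – 30 April 2020: 4 months at 1.65% → £568,000 × 1.65% × 4/12 = £3,124.0000
1 May – 30 June 2020: 2 months at 1.85% → £568,000 × 1.85% × 2/12 = £1,751.3333
1 July – 31 December 2020: 6 months at 4.65% → £568,000 × 4.65% × 6/12 = £13,206.0000
Total = £18,081.3333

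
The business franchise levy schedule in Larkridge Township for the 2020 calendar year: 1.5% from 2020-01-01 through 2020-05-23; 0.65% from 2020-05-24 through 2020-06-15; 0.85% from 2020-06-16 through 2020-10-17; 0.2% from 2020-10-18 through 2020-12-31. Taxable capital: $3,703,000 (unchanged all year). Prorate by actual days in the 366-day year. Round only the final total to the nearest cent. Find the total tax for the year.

$35,547.79

2020-01-01 to 2020-05-23: 144 days at 1.5% → $3,703,000 × 1.5% × 144/366 = $21,853.7705
2020-05-24 to 2020-06-15: 23 days at 0.65% → $3,703,000 × 0.65% × 23/366 = $1,512.5642
2020-06-16 to 2020-10-17: 124 days at 0.85% → $3,703,000 × 0.85% × 124/366 = $10,663.8306
2020-10-18 to 2020-12-31: 75 days at 0.2% → $3,703,000 × 0.2% × 75/366 = $1,517.6230
Total = $35,547.7883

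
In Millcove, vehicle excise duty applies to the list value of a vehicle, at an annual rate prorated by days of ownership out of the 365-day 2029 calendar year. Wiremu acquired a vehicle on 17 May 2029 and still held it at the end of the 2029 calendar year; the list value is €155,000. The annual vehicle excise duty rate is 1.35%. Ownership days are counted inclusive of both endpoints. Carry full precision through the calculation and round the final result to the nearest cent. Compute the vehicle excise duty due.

Days held (17 May – 31 December 2029): 229 out of 365
Tax = €155,000 × 1.35% × 229/365 = €1,312.8288

€1,312.83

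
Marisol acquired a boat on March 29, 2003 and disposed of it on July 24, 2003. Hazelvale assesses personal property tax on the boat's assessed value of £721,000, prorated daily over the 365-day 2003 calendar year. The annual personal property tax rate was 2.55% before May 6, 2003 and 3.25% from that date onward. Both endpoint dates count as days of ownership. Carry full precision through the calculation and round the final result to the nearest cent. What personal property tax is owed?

£7,050.00

March 29 – May 5, 2003: 38 days at 2.55% → £721,000 × 2.55% × 38/365 = £1,914.1068
May 6 – July 24, 2003: 80 days at 3.25% → £721,000 × 3.25% × 80/365 = £5,135.8904
Total = £7,049.9973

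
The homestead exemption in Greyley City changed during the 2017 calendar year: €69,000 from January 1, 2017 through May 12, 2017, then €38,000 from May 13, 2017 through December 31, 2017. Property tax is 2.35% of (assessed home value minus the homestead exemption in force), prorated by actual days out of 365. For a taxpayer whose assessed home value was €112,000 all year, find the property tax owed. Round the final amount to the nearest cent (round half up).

€1,475.54

January 1 – May 12, 2017: 132 days, exemption €69,000 → (€112,000 − €69,000) × 2.35% × 132/365 = €365.4411
May 13 – December 31, 2017: 233 days, exemption €38,000 → (€112,000 − €38,000) × 2.35% × 233/365 = €1,110.1014
Total = €1,475.5425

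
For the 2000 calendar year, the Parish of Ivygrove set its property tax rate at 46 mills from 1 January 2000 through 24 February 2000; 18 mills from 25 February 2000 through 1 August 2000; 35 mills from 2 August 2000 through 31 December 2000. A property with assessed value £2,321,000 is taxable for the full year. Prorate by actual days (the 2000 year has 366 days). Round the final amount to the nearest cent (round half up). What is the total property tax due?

1 January – 24 February 2000: 55 days at 46 mills → £2,321,000 × 4.6% × 55/366 = £16,044.0710
25 February – 1 August 2000: 159 days at 18 mills → £2,321,000 × 1.8% × 159/366 = £18,149.4590
2 August – 31 December 2000: 152 days at 35 mills → £2,321,000 × 3.5% × 152/366 = £33,736.9399
Total = £67,930.4699

£67,930.47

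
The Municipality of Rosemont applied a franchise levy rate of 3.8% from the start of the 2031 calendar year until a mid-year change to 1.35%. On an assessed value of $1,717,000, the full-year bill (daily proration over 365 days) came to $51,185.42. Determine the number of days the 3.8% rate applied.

243 days

Let d = days at the first rate; then 365 − d days at the second rate.
$1,717,000 × [3.8%·d + 1.35%·(365−d)] / 365 = $51,185.42
Solving gives d = 243, so the new rate took effect on 1 Sep 2031.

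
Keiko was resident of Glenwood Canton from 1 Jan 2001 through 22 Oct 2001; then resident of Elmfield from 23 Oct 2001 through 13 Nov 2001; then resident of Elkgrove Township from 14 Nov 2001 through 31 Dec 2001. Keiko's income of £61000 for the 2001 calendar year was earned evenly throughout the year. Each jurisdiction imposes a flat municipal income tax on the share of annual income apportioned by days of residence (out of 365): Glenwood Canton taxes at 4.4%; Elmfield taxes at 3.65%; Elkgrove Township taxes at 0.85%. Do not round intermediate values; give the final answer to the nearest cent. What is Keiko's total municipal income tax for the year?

Glenwood Canton, 1 Jan – 22 Oct 2001: 295 days → £61000 × 4.4% × 295/365 = £2169.2603
Elmfield, 23 Oct – 13 Nov 2001: 22 days → £61000 × 3.65% × 22/365 = £134.2000
Elkgrove Township, 14 Nov – 31 Dec 2001: 48 days → £61000 × 0.85% × 48/365 = £68.1863
Total = £2371.6466

£2371.65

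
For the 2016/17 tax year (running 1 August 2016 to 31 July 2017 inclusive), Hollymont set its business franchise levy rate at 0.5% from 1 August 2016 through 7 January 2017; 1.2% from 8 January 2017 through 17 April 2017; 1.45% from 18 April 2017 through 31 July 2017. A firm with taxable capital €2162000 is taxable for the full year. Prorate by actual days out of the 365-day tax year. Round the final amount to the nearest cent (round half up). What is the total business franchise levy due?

1 August 2016 – 7 January 2017: 160 days at 0.5% → €2162000 × 0.5% × 160/365 = €4738.6301
8 January – 17 April 2017: 100 days at 1.2% → €2162000 × 1.2% × 100/365 = €7107.9452
18 April – 31 July 2017: 105 days at 1.45% → €2162000 × 1.45% × 105/365 = €9018.2055
Total = €20864.7808

€20864.78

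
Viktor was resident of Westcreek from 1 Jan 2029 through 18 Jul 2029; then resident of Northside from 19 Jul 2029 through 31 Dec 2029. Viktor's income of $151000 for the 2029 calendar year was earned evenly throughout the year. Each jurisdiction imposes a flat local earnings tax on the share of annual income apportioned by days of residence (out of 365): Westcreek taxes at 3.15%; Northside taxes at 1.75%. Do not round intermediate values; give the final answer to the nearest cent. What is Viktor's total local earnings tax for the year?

$3795.06

Westcreek, 1 Jan – 18 Jul 2029: 199 days → $151000 × 3.15% × 199/365 = $2593.2699
Northside, 19 Jul – 31 Dec 2029: 166 days → $151000 × 1.75% × 166/365 = $1201.7945
Total = $3795.0644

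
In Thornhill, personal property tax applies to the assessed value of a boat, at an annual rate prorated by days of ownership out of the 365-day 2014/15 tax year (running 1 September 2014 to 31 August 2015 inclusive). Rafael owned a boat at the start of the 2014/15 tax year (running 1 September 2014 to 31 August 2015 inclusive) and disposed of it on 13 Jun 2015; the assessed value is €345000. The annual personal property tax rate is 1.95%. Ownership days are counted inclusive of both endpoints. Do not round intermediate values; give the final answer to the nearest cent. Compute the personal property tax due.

Days held (1 Sep 2014 – 13 Jun 2015): 286 out of 365
Tax = €345000 × 1.95% × 286/365 = €5271.4110

€5271.41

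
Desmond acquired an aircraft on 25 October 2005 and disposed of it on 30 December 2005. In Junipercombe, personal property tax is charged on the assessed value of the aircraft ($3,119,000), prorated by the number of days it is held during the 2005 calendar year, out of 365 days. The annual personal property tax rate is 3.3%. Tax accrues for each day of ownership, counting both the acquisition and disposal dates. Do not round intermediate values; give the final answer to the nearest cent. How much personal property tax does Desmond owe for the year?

Days held (25 October – 30 December 2005): 67 out of 365
Tax = $3,119,000 × 3.3% × 67/365 = $18,893.4493

$18,893.45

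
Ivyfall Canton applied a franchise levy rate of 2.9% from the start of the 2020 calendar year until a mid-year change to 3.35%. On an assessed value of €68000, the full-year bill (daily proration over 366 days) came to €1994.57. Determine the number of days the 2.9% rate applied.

Let d = days at the first rate; then 366 − d days at the second rate.
€68000 × [2.9%·d + 3.35%·(366−d)] / 366 = €1994.57
Solving gives d = 339, so the new rate took effect on 5 Dec 2020.

339 days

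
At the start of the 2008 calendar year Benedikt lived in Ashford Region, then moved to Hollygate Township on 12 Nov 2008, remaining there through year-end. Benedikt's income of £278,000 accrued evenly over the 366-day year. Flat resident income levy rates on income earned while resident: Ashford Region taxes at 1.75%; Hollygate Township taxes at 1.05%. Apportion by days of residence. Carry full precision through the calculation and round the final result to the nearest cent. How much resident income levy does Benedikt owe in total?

Ashford Region, 1 Jan – 11 Nov 2008: 316 days → £278,000 × 1.75% × 316/366 = £4,200.3825
Hollygate Township, 12 Nov – 31 Dec 2008: 50 days → £278,000 × 1.05% × 50/366 = £398.7705
Total = £4,599.1530

£4,599.15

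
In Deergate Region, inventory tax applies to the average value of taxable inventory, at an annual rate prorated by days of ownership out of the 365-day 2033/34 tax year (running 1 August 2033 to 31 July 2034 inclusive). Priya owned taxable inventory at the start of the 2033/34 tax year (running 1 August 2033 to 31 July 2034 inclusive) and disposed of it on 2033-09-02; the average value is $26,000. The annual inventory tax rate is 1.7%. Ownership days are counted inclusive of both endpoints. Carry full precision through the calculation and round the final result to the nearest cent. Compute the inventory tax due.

$39.96

Days held (2033-08-01 to 2033-09-02): 33 out of 365
Tax = $26,000 × 1.7% × 33/365 = $39.9616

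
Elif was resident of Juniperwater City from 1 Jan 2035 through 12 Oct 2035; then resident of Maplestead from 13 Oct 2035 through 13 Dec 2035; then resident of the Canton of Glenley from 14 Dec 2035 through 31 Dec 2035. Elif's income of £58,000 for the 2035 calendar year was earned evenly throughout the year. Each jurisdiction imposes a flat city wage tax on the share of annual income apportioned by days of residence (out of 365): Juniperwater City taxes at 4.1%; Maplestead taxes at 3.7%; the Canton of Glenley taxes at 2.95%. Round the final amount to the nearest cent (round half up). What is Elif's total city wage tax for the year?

Juniperwater City, 1 Jan – 12 Oct 2035: 285 days → £58,000 × 4.1% × 285/365 = £1,856.7945
Maplestead, 13 Oct – 13 Dec 2035: 62 days → £58,000 × 3.7% × 62/365 = £364.5260
The Canton of Glenley, 14 Dec – 31 Dec 2035: 18 days → £58,000 × 2.95% × 18/365 = £84.3781
Total = £2,305.6986

£2,305.70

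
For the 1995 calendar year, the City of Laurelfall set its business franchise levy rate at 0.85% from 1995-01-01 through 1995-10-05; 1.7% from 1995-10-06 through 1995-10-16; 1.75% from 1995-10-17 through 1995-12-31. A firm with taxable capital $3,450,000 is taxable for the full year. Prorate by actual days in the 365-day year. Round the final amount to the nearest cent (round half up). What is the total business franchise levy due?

$36,673.97

1995-01-01 to 1995-10-05: 278 days at 0.85% → $3,450,000 × 0.85% × 278/365 = $22,335.2055
1995-10-06 to 1995-10-16: 11 days at 1.7% → $3,450,000 × 1.7% × 11/365 = $1,767.5342
1995-10-17 to 1995-12-31: 76 days at 1.75% → $3,450,000 × 1.75% × 76/365 = $12,571.2329
Total = $36,673.9726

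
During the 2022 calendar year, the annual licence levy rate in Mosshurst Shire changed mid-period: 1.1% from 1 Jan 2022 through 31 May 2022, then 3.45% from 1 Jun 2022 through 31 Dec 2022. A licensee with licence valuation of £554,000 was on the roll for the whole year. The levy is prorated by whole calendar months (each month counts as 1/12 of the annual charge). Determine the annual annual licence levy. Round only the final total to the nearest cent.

1 Jan – 31 May 2022: 5 months at 1.1% → £554,000 × 1.1% × 5/12 = £2,539.1667
1 Jun – 31 Dec 2022: 7 months at 3.45% → £554,000 × 3.45% × 7/12 = £11,149.2500
Total = £13,688.4167

£13,688.42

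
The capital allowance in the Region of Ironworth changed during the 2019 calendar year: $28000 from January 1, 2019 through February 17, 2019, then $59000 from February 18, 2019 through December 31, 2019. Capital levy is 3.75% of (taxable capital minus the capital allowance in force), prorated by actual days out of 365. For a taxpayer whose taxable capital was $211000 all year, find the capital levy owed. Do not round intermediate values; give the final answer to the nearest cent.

January 1 – February 17, 2019: 48 days, exemption $28000 → ($211000 − $28000) × 3.75% × 48/365 = $902.4658
February 18 – December 31, 2019: 317 days, exemption $59000 → ($211000 − $59000) × 3.75% × 317/365 = $4950.4110
Total = $5852.8767

$5852.88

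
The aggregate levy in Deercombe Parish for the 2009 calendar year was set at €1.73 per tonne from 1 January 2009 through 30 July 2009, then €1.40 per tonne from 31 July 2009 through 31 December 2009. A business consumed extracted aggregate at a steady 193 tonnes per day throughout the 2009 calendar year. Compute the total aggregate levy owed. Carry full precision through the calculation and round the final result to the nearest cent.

€112,061.59

1 January – 30 July 2009: 211 days × 193 tonnes/day = 40,723 tonnes at €1.73/tonne → €70,450.79
31 July – 31 December 2009: 154 days × 193 tonnes/day = 29,722 tonnes at €1.40/tonne → €41,610.80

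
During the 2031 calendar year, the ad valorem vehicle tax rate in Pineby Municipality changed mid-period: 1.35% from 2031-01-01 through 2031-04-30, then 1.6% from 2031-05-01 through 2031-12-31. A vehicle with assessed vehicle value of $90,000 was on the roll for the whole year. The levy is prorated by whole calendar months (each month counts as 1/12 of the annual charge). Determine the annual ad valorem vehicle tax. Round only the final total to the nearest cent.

2031-01-01 to 2031-04-30: 4 months at 1.35% → $90,000 × 1.35% × 4/12 = $405.0000
2031-05-01 to 2031-12-31: 8 months at 1.6% → $90,000 × 1.6% × 8/12 = $960.0000
Total = $1,365.0000

$1,365.00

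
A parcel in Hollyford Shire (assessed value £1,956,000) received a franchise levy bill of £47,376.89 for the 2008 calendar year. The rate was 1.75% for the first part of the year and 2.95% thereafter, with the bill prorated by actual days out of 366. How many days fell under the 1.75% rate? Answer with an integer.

Let d = days at the first rate; then 366 − d days at the second rate.
£1,956,000 × [1.75%·d + 2.95%·(366−d)] / 366 = £47,376.89
Solving gives d = 161, so the new rate took effect on 10 June 2008.

161 days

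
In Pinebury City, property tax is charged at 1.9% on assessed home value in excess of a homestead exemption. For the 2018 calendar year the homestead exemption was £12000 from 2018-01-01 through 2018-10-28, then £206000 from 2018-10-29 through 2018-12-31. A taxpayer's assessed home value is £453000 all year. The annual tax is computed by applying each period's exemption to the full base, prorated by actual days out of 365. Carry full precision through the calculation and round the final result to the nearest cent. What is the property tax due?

2018-01-01 to 2018-10-28: 301 days, exemption £12000 → (£453000 − £12000) × 1.9% × 301/365 = £6909.8055
2018-10-29 to 2018-12-31: 64 days, exemption £206000 → (£453000 − £206000) × 1.9% × 64/365 = £822.8822
Total = £7732.6877

£7732.69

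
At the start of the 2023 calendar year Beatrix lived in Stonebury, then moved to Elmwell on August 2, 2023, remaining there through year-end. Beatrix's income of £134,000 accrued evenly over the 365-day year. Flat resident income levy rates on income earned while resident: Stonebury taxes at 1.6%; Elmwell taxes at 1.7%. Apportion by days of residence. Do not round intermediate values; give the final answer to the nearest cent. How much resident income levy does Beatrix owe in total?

£2,199.80

Stonebury, January 1 – August 1, 2023: 213 days → £134,000 × 1.6% × 213/365 = £1,251.1562
Elmwell, August 2 – December 31, 2023: 152 days → £134,000 × 1.7% × 152/365 = £948.6466
Total = £2,199.8027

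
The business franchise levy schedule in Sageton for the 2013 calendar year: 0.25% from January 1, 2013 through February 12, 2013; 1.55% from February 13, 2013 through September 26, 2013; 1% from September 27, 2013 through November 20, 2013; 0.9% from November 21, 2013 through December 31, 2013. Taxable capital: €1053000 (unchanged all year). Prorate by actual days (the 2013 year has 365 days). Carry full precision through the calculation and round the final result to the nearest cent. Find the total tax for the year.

January 1 – February 12, 2013: 43 days at 0.25% → €1053000 × 0.25% × 43/365 = €310.1301
February 13 – September 26, 2013: 226 days at 1.55% → €1053000 × 1.55% × 226/365 = €10105.9151
September 27 – November 20, 2013: 55 days at 1% → €1053000 × 1% × 55/365 = €1586.7123
November 21 – December 31, 2013: 41 days at 0.9% → €1053000 × 0.9% × 41/365 = €1064.5397
Total = €13067.2973

€13067.30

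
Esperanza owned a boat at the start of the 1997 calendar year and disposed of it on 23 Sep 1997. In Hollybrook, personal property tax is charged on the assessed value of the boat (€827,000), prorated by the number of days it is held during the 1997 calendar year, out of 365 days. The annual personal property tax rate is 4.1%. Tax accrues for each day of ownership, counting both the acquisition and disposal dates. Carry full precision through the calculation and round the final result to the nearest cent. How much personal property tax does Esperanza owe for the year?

Days held (1 Jan – 23 Sep 1997): 266 out of 365
Tax = €827,000 × 4.1% × 266/365 = €24,710.3068

€24,710.31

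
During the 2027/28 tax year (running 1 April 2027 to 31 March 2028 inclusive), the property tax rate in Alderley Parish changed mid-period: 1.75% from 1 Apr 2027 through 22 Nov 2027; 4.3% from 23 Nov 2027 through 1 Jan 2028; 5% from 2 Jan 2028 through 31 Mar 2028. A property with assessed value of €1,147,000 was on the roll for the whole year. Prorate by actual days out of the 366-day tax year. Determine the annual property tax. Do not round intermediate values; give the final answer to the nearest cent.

€32,435.66

1 Apr – 22 Nov 2027: 236 days at 1.75% → €1,147,000 × 1.75% × 236/366 = €12,942.9235
23 Nov 2027 – 1 Jan 2028: 40 days at 4.3% → €1,147,000 × 4.3% × 40/366 = €5,390.2732
2 Jan – 31 Mar 2028: 90 days at 5% → €1,147,000 × 5% × 90/366 = €14,102.4590
Total = €32,435.6557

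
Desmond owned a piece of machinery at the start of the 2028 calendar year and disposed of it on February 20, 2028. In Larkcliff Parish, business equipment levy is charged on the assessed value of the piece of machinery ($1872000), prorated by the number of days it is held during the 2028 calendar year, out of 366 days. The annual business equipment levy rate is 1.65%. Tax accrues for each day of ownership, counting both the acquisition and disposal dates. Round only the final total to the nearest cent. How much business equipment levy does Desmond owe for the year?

Days held (January 1 – February 20, 2028): 51 out of 366
Tax = $1872000 × 1.65% × 51/366 = $4304.0656

$4304.07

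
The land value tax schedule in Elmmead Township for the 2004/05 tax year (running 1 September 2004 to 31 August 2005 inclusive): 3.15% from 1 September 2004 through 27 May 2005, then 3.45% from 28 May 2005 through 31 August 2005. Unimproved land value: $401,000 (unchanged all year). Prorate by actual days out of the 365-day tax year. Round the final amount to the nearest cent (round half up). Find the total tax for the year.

1 September 2004 – 27 May 2005: 269 days at 3.15% → $401,000 × 3.15% × 269/365 = $9,309.2425
28 May – 31 August 2005: 96 days at 3.45% → $401,000 × 3.45% × 96/365 = $3,638.6630
Total = $12,947.9055

$12,947.91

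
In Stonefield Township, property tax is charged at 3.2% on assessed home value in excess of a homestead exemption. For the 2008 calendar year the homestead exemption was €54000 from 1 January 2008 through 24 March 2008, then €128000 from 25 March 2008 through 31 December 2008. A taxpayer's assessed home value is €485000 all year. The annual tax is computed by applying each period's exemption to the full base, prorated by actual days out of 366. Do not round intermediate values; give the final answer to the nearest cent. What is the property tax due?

€11967.48

1 January – 24 March 2008: 84 days, exemption €54000 → (€485000 − €54000) × 3.2% × 84/366 = €3165.3770
25 March – 31 December 2008: 282 days, exemption €128000 → (€485000 − €128000) × 3.2% × 282/366 = €8802.0984
Total = €11967.4754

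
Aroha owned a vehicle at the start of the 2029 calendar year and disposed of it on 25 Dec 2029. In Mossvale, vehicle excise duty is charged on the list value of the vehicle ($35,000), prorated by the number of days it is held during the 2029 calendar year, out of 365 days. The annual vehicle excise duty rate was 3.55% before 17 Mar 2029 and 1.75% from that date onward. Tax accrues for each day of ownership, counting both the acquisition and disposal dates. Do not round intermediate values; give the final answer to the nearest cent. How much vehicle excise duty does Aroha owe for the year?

1 Jan – 16 Mar 2029: 75 days at 3.55% → $35,000 × 3.55% × 75/365 = $255.3082
17 Mar – 25 Dec 2029: 284 days at 1.75% → $35,000 × 1.75% × 284/365 = $476.5753
Total = $731.8836

$731.88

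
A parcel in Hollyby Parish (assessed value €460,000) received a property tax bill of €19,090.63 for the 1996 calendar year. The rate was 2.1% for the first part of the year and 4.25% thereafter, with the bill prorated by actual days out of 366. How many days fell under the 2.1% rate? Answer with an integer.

17 days

Let d = days at the first rate; then 366 − d days at the second rate.
€460,000 × [2.1%·d + 4.25%·(366−d)] / 366 = €19,090.63
Solving gives d = 17, so the new rate took effect on January 18, 1996.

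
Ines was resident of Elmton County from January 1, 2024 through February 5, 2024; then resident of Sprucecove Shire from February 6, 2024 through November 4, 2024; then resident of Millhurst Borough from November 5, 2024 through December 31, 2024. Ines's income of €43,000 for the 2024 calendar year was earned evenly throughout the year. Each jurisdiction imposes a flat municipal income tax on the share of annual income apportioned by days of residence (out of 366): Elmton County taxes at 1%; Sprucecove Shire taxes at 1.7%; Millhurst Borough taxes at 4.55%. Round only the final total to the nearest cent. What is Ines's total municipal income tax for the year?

€892.25

Elmton County, January 1 – February 5, 2024: 36 days → €43,000 × 1% × 36/366 = €42.2951
Sprucecove Shire, February 6 – November 4, 2024: 273 days → €43,000 × 1.7% × 273/366 = €545.2541
Millhurst Borough, November 5 – December 31, 2024: 57 days → €43,000 × 4.55% × 57/366 = €304.7008
Total = €892.2500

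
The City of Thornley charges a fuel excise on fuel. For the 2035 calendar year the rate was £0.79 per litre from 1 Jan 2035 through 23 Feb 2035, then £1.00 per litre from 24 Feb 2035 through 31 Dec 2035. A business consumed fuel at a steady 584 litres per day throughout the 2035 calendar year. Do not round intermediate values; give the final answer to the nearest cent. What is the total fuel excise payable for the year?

1 Jan – 23 Feb 2035: 54 days × 584 litres/day = 31,536 litres at £0.79/litre → £24913.44
24 Feb – 31 Dec 2035: 311 days × 584 litres/day = 181,624 litres at £1.00/litre → £181624.00

£206537.44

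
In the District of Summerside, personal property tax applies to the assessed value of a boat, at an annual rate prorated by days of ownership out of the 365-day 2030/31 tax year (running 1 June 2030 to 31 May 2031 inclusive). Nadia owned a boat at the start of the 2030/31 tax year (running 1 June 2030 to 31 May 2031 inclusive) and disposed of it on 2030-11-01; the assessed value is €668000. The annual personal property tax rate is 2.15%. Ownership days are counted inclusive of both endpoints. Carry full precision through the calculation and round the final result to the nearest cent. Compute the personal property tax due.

Days held (2030-06-01 to 2030-11-01): 154 out of 365
Tax = €668000 × 2.15% × 154/365 = €6059.5836

€6059.58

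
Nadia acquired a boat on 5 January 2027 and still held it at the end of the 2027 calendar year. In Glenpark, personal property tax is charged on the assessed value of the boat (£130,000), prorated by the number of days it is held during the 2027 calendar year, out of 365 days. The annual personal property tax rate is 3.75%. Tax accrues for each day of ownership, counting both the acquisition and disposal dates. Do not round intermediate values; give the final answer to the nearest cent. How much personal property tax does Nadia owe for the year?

Days held (5 January – 31 December 2027): 361 out of 365
Tax = £130,000 × 3.75% × 361/365 = £4,821.5753

£4,821.58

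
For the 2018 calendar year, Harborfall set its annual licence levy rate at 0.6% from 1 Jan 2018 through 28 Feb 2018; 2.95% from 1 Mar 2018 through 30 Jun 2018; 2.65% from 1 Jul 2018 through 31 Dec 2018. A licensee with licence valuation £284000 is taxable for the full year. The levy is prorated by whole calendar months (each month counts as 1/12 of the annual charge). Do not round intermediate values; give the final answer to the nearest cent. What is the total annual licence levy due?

1 Jan – 28 Feb 2018: 2 months at 0.6% → £284000 × 0.6% × 2/12 = £284.0000
1 Mar – 30 Jun 2018: 4 months at 2.95% → £284000 × 2.95% × 4/12 = £2792.6667
1 Jul – 31 Dec 2018: 6 months at 2.65% → £284000 × 2.65% × 6/12 = £3763.0000
Total = £6839.6667

£6839.67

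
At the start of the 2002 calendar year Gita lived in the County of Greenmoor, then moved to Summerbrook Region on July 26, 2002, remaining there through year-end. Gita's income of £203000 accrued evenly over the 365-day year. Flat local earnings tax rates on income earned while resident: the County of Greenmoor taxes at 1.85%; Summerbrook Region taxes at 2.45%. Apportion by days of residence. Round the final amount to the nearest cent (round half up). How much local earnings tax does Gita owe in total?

£4286.08

The County of Greenmoor, January 1 – July 25, 2002: 206 days → £203000 × 1.85% × 206/365 = £2119.5425
Summerbrook Region, July 26 – December 31, 2002: 159 days → £203000 × 2.45% × 159/365 = £2166.5384
Total = £4286.0808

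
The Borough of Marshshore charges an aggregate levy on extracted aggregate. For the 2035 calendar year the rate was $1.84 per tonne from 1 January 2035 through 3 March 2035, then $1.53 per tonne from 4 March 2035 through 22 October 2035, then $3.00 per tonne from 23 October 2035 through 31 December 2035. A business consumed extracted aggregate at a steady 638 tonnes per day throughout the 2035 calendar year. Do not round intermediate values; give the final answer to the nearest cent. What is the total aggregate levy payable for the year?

1 January – 3 March 2035: 62 days × 638 tonnes/day = 39,556 tonnes at $1.84/tonne → $72,783.04
4 March – 22 October 2035: 233 days × 638 tonnes/day = 148,654 tonnes at $1.53/tonne → $227,440.62
23 October – 31 December 2035: 70 days × 638 tonnes/day = 44,660 tonnes at $3.00/tonne → $133,980.00

$434,203.66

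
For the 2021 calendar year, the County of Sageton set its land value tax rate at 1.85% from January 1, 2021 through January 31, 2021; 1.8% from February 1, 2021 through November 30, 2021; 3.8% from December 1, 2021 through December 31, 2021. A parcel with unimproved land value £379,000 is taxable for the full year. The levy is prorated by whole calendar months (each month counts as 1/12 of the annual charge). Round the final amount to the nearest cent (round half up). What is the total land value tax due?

January 1 – January 31, 2021: 1 month at 1.85% → £379,000 × 1.85% × 1/12 = £584.2917
February 1 – November 30, 2021: 10 months at 1.8% → £379,000 × 1.8% × 10/12 = £5,685.0000
December 1 – December 31, 2021: 1 month at 3.8% → £379,000 × 3.8% × 1/12 = £1,200.1667
Total = £7,469.4583

£7,469.46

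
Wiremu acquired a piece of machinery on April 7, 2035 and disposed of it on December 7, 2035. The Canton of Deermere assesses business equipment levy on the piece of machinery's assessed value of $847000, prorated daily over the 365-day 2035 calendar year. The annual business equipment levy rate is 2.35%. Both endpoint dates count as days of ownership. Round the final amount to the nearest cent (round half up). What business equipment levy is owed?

$13360.55

Days held (April 7 – December 7, 2035): 245 out of 365
Tax = $847000 × 2.35% × 245/365 = $13360.5548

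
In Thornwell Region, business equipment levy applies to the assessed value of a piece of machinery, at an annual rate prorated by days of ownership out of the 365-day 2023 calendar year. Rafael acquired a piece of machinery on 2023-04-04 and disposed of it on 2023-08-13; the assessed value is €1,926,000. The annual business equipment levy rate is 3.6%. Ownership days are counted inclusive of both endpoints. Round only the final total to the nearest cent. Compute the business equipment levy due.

€25,074.94

Days held (2023-04-04 to 2023-08-13): 132 out of 365
Tax = €1,926,000 × 3.6% × 132/365 = €25,074.9370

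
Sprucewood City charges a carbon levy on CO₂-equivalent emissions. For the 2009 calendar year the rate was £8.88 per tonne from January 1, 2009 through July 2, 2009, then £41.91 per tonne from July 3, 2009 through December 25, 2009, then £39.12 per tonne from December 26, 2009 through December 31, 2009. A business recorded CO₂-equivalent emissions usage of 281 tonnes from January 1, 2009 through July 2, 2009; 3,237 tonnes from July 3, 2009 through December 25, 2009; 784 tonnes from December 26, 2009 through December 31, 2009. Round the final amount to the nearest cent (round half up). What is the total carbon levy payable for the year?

£168,828.03

January 1 – July 2, 2009: 281 tonnes at £8.88/tonne → £2,495.28
July 3 – December 25, 2009: 3,237 tonnes at £41.91/tonne → £135,662.67
December 26 – December 31, 2009: 784 tonnes at £39.12/tonne → £30,670.08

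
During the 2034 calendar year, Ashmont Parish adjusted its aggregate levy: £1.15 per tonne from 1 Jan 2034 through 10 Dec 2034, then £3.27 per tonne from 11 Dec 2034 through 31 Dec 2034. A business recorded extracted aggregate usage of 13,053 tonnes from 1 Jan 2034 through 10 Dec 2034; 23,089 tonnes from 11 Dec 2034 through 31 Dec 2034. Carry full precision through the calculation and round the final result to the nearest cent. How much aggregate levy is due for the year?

1 Jan – 10 Dec 2034: 13,053 tonnes at £1.15/tonne → £15010.95
11 Dec – 31 Dec 2034: 23,089 tonnes at £3.27/tonne → £75501.03

£90511.98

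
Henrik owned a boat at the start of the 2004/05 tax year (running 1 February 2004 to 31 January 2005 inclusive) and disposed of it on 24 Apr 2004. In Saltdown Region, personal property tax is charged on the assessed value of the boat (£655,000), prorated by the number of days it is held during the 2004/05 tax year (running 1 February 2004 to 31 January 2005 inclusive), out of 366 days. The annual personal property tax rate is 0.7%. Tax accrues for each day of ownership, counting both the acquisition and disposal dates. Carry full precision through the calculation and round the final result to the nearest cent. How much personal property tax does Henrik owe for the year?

Days held (1 Feb – 24 Apr 2004): 84 out of 366
Tax = £655,000 × 0.7% × 84/366 = £1,052.2951

£1,052.30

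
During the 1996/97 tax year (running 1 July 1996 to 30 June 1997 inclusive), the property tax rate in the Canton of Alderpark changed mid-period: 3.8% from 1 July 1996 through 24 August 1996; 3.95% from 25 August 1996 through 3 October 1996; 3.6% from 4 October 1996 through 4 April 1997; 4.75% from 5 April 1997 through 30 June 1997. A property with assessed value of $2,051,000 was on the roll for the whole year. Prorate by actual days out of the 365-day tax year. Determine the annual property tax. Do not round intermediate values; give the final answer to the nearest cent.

1 July – 24 August 1996: 55 days at 3.8% → $2,051,000 × 3.8% × 55/365 = $11,744.0822
25 August – 3 October 1996: 40 days at 3.95% → $2,051,000 × 3.95% × 40/365 = $8,878.3014
4 October 1996 – 4 April 1997: 183 days at 3.6% → $2,051,000 × 3.6% × 183/365 = $37,019.1452
5 April – 30 June 1997: 87 days at 4.75% → $2,051,000 × 4.75% × 87/365 = $23,221.2534
Total = $80,862.7822

$80,862.78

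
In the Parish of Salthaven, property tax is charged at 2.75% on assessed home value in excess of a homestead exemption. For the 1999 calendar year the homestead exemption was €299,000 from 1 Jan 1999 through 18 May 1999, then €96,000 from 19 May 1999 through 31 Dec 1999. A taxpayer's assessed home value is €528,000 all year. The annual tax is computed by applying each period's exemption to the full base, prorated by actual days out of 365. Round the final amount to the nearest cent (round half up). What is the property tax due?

1 Jan – 18 May 1999: 138 days, exemption €299,000 → (€528,000 − €299,000) × 2.75% × 138/365 = €2,380.9726
19 May – 31 Dec 1999: 227 days, exemption €96,000 → (€528,000 − €96,000) × 2.75% × 227/365 = €7,388.3836
Total = €9,769.3562

€9,769.36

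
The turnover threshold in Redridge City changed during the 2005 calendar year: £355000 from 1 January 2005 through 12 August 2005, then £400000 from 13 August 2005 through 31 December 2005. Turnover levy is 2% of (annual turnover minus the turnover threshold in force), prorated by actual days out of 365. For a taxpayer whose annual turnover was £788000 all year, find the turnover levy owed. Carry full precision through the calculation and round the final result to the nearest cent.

£8312.33

1 January – 12 August 2005: 224 days, exemption £355000 → (£788000 − £355000) × 2% × 224/365 = £5314.6301
13 August – 31 December 2005: 141 days, exemption £400000 → (£788000 − £400000) × 2% × 141/365 = £2997.6986
Total = £8312.3288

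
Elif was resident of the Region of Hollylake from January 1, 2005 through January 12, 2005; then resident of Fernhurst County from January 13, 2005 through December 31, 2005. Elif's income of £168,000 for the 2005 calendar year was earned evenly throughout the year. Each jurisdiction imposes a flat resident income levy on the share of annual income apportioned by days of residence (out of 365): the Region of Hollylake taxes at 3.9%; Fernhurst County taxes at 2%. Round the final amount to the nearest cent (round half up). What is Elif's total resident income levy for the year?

The Region of Hollylake, January 1 – January 12, 2005: 12 days → £168,000 × 3.9% × 12/365 = £215.4082
Fernhurst County, January 13 – December 31, 2005: 353 days → £168,000 × 2% × 353/365 = £3,249.5342
Total = £3,464.9425

£3,464.94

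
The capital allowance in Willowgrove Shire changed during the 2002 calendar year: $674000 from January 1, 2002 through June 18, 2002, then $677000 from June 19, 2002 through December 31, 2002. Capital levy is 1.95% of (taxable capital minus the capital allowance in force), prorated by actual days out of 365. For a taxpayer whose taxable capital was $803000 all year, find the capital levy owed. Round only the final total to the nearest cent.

January 1 – June 18, 2002: 169 days, exemption $674000 → ($803000 − $674000) × 1.95% × 169/365 = $1164.7110
June 19 – December 31, 2002: 196 days, exemption $677000 → ($803000 − $677000) × 1.95% × 196/365 = $1319.3753
Total = $2484.0863

$2484.09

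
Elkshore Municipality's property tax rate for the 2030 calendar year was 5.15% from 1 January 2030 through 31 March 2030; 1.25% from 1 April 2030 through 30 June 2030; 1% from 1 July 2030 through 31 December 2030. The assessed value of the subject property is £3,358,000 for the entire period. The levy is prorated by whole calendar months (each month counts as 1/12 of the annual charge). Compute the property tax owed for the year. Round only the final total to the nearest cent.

£70,518.00

1 January – 31 March 2030: 3 months at 5.15% → £3,358,000 × 5.15% × 3/12 = £43,234.2500
1 April – 30 June 2030: 3 months at 1.25% → £3,358,000 × 1.25% × 3/12 = £10,493.7500
1 July – 31 December 2030: 6 months at 1% → £3,358,000 × 1% × 6/12 = £16,790.0000
Total = £70,518.0000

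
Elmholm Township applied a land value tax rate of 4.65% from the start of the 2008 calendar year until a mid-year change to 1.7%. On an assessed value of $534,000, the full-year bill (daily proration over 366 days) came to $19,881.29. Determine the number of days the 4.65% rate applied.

Let d = days at the first rate; then 366 − d days at the second rate.
$534,000 × [4.65%·d + 1.7%·(366−d)] / 366 = $19,881.29
Solving gives d = 251, so the new rate took effect on September 8, 2008.

251 days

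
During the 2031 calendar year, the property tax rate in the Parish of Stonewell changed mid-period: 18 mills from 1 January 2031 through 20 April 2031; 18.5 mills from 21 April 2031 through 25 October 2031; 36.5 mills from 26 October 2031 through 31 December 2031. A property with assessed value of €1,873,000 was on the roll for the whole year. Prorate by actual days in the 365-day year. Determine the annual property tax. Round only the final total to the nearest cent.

€40,556.86

1 January – 20 April 2031: 110 days at 18 mills → €1,873,000 × 1.8% × 110/365 = €10,160.3836
21 April – 25 October 2031: 188 days at 18.5 mills → €1,873,000 × 1.85% × 188/365 = €17,847.3808
26 October – 31 December 2031: 67 days at 36.5 mills → €1,873,000 × 3.65% × 67/365 = €12,549.1000
Total = €40,556.8644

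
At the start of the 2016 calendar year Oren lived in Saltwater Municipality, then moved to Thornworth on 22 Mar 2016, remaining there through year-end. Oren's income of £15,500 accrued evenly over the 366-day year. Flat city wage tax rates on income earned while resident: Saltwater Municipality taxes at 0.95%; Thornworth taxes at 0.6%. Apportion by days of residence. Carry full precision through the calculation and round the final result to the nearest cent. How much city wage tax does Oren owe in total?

Saltwater Municipality, 1 Jan – 21 Mar 2016: 81 days → £15,500 × 0.95% × 81/366 = £32.5881
Thornworth, 22 Mar – 31 Dec 2016: 285 days → £15,500 × 0.6% × 285/366 = £72.4180
Total = £105.0061

£105.01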